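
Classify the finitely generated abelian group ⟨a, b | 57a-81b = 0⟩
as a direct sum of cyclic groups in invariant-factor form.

Answer: M ≅ ℤ^1 ⊕ ℤ/3

Derivation:
rank_ℚ(R)=1; free=2−1=1
SNF(R) diag = [3] → torsion [3]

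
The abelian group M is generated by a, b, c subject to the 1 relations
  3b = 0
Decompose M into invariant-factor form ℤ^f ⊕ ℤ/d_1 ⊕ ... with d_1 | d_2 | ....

rank_ℚ(R)=1; free=3−1=2
SNF(R) diag = [3] → torsion [3]

Answer: M ≅ ℤ^2 ⊕ ℤ/3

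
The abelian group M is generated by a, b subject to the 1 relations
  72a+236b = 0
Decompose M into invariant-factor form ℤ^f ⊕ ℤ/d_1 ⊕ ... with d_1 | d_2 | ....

rank_ℚ(R)=1; free=2−1=1
SNF(R) diag = [4] → torsion [4]

Answer: M ≅ ℤ^1 ⊕ ℤ/4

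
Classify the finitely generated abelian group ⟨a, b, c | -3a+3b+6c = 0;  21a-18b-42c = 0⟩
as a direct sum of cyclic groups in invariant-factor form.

rank_ℚ(R)=2; free=3−2=1
SNF(R) diag = [3, 3] → torsion [3, 3]

Answer: M ≅ ℤ^1 ⊕ ℤ/3 ⊕ ℤ/3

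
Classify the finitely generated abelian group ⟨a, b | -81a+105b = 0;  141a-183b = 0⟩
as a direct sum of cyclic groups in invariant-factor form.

rank_ℚ(R)=2; free=2−2=0
SNF(R) diag = [3, 6] → torsion [3, 6]

Answer: M ≅ ℤ/3 ⊕ ℤ/6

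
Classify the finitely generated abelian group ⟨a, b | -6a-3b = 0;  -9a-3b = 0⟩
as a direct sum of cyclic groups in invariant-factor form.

rank_ℚ(R)=2; free=2−2=0
SNF(R) diag = [3, 3] → torsion [3, 3]

Answer: M ≅ ℤ/3 ⊕ ℤ/3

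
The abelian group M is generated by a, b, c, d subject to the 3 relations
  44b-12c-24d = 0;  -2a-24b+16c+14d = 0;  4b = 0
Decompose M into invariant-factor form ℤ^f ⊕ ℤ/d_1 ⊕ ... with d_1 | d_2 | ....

rank_ℚ(R)=3; free=4−3=1
SNF(R) diag = [2, 4, 12] → torsion [2, 4, 12]

Answer: M ≅ ℤ^1 ⊕ ℤ/2 ⊕ ℤ/4 ⊕ ℤ/12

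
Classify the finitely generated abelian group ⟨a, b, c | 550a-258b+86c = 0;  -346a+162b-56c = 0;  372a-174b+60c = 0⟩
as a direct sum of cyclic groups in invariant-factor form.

rank_ℚ(R)=3; free=3−3=0
SNF(R) diag = [2, 6, 18] → torsion [2, 6, 18]

Answer: M ≅ ℤ/2 ⊕ ℤ/6 ⊕ ℤ/18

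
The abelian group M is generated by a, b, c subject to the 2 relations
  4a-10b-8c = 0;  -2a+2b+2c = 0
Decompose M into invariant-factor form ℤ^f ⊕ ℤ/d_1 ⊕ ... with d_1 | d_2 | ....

rank_ℚ(R)=2; free=3−2=1
SNF(R) diag = [2, 2] → torsion [2, 2]

Answer: M ≅ ℤ^1 ⊕ ℤ/2 ⊕ ℤ/2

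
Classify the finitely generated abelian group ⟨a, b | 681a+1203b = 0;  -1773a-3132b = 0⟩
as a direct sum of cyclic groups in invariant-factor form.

rank_ℚ(R)=2; free=2−2=0
SNF(R) diag = [3, 9] → torsion [3, 9]

Answer: M ≅ ℤ/3 ⊕ ℤ/9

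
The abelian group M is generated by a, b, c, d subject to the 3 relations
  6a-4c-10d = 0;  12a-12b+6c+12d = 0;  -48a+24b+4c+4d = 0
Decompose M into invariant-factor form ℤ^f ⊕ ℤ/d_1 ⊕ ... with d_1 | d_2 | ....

Answer: M ≅ ℤ^1 ⊕ ℤ/2 ⊕ ℤ/6 ⊕ ℤ/12

Derivation:
rank_ℚ(R)=3; free=4−3=1
SNF(R) diag = [2, 6, 12] → torsion [2, 6, 12]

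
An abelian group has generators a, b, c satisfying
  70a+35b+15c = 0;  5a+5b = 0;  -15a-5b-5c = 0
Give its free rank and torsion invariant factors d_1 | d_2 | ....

rank_ℚ(R)=3; free=3−3=0
SNF(R) diag = [5, 5, 5] → torsion [5, 5, 5]

Answer: M ≅ ℤ/5 ⊕ ℤ/5 ⊕ ℤ/5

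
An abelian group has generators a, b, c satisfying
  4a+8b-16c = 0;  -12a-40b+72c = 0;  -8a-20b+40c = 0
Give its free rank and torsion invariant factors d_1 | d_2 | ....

Answer: M ≅ ℤ/4 ⊕ ℤ/4 ⊕ ℤ/8

Derivation:
rank_ℚ(R)=3; free=3−3=0
SNF(R) diag = [4, 4, 8] → torsion [4, 4, 8]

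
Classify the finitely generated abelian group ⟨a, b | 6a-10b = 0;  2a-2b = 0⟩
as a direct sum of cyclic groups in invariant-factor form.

rank_ℚ(R)=2; free=2−2=0
SNF(R) diag = [2, 4] → torsion [2, 4]

Answer: M ≅ ℤ/2 ⊕ ℤ/4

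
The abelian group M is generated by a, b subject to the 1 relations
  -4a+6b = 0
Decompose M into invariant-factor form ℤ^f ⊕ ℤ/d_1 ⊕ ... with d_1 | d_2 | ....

Answer: M ≅ ℤ^1 ⊕ ℤ/2

Derivation:
rank_ℚ(R)=1; free=2−1=1
SNF(R) diag = [2] → torsion [2]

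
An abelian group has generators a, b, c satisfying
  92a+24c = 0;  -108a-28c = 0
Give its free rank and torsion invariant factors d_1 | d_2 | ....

Answer: M ≅ ℤ^1 ⊕ ℤ/4 ⊕ ℤ/4

Derivation:
rank_ℚ(R)=2; free=3−2=1
SNF(R) diag = [4, 4] → torsion [4, 4]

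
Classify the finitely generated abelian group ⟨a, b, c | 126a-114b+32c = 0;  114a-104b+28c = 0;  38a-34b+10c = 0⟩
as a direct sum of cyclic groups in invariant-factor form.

rank_ℚ(R)=3; free=3−3=0
SNF(R) diag = [2, 2, 2] → torsion [2, 2, 2]

Answer: M ≅ ℤ/2 ⊕ ℤ/2 ⊕ ℤ/2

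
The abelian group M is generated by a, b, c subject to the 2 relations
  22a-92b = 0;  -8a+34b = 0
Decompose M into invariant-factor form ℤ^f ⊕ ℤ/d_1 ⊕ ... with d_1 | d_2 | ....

Answer: M ≅ ℤ^1 ⊕ ℤ/2 ⊕ ℤ/6

Derivation:
rank_ℚ(R)=2; free=3−2=1
SNF(R) diag = [2, 6] → torsion [2, 6]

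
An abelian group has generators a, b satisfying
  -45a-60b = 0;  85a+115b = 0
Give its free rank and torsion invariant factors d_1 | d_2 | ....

Answer: M ≅ ℤ/5 ⊕ ℤ/15

Derivation:
rank_ℚ(R)=2; free=2−2=0
SNF(R) diag = [5, 15] → torsion [5, 15]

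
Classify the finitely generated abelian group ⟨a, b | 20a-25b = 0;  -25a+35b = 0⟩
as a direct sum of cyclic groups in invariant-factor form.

Answer: M ≅ ℤ/5 ⊕ ℤ/15

Derivation:
rank_ℚ(R)=2; free=2−2=0
SNF(R) diag = [5, 15] → torsion [5, 15]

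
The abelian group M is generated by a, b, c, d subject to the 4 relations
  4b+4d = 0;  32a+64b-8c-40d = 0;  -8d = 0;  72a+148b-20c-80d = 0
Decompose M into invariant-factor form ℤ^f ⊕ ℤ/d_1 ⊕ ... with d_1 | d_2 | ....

rank_ℚ(R)=4; free=4−4=0
SNF(R) diag = [4, 4, 8, 16] → torsion [4, 4, 8, 16]

Answer: M ≅ ℤ/4 ⊕ ℤ/4 ⊕ ℤ/8 ⊕ ℤ/16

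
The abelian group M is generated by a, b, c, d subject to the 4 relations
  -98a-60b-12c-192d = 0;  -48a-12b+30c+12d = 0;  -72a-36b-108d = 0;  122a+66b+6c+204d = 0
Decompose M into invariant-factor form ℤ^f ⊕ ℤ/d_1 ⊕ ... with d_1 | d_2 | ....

rank_ℚ(R)=4; free=4−4=0
SNF(R) diag = [2, 6, 18, 36] → torsion [2, 6, 18, 36]

Answer: M ≅ ℤ/2 ⊕ ℤ/6 ⊕ ℤ/18 ⊕ ℤ/36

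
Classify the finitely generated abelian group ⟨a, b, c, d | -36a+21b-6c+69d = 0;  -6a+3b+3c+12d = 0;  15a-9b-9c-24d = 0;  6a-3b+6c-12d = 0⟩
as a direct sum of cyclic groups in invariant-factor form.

rank_ℚ(R)=4; free=4−4=0
SNF(R) diag = [3, 3, 9, 9] → torsion [3, 3, 9, 9]

Answer: M ≅ ℤ/3 ⊕ ℤ/3 ⊕ ℤ/9 ⊕ ℤ/9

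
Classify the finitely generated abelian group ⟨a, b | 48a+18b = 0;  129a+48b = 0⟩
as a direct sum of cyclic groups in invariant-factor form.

Answer: M ≅ ℤ/3 ⊕ ℤ/6

Derivation:
rank_ℚ(R)=2; free=2−2=0
SNF(R) diag = [3, 6] → torsion [3, 6]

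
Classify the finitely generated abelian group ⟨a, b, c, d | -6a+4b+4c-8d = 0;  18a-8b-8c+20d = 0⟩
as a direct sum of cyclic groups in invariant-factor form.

rank_ℚ(R)=2; free=4−2=2
SNF(R) diag = [2, 4] → torsion [2, 4]

Answer: M ≅ ℤ^2 ⊕ ℤ/2 ⊕ ℤ/4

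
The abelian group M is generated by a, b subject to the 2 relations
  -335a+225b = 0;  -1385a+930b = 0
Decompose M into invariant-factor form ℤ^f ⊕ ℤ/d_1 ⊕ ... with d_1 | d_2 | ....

rank_ℚ(R)=2; free=2−2=0
SNF(R) diag = [5, 15] → torsion [5, 15]

Answer: M ≅ ℤ/5 ⊕ ℤ/15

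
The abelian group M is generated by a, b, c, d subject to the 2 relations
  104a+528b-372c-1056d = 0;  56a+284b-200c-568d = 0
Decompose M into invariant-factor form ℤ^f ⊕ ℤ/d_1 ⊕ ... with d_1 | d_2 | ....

rank_ℚ(R)=2; free=4−2=2
SNF(R) diag = [4, 4] → torsion [4, 4]

Answer: M ≅ ℤ^2 ⊕ ℤ/4 ⊕ ℤ/4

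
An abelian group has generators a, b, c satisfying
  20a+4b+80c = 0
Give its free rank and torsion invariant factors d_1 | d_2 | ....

Answer: M ≅ ℤ^2 ⊕ ℤ/4

Derivation:
rank_ℚ(R)=1; free=3−1=2
SNF(R) diag = [4] → torsion [4]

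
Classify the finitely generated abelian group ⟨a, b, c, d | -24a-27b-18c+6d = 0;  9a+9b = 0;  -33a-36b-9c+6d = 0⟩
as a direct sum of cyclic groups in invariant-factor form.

rank_ℚ(R)=3; free=4−3=1
SNF(R) diag = [3, 9, 9] → torsion [3, 9, 9]

Answer: M ≅ ℤ^1 ⊕ ℤ/3 ⊕ ℤ/9 ⊕ ℤ/9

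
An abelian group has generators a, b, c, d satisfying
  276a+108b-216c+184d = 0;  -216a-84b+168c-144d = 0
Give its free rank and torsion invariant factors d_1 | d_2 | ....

Answer: M ≅ ℤ^2 ⊕ ℤ/4 ⊕ ℤ/12

Derivation:
rank_ℚ(R)=2; free=4−2=2
SNF(R) diag = [4, 12] → torsion [4, 12]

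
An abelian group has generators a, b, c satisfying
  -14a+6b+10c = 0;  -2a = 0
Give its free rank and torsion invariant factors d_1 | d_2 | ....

rank_ℚ(R)=2; free=3−2=1
SNF(R) diag = [2, 2] → torsion [2, 2]

Answer: M ≅ ℤ^1 ⊕ ℤ/2 ⊕ ℤ/2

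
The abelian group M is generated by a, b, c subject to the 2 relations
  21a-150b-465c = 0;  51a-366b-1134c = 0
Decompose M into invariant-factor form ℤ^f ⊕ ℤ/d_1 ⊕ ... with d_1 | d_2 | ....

Answer: M ≅ ℤ^1 ⊕ ℤ/3 ⊕ ℤ/3

Derivation:
rank_ℚ(R)=2; free=3−2=1
SNF(R) diag = [3, 3] → torsion [3, 3]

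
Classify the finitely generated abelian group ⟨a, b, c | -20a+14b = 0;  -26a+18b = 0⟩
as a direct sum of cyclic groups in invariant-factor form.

Answer: M ≅ ℤ^1 ⊕ ℤ/2 ⊕ ℤ/2

Derivation:
rank_ℚ(R)=2; free=3−2=1
SNF(R) diag = [2, 2] → torsion [2, 2]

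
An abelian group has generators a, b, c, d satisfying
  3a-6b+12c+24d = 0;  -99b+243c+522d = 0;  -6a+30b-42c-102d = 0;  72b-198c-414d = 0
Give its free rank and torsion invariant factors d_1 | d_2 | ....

rank_ℚ(R)=4; free=4−4=0
SNF(R) diag = [3, 9, 18, 18] → torsion [3, 9, 18, 18]

Answer: M ≅ ℤ/3 ⊕ ℤ/9 ⊕ ℤ/18 ⊕ ℤ/18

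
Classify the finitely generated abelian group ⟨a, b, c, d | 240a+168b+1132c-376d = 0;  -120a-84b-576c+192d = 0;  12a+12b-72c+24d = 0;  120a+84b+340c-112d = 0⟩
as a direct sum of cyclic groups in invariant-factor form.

Answer: M ≅ ℤ/4 ⊕ ℤ/12 ⊕ ℤ/36 ⊕ ℤ/72

Derivation:
rank_ℚ(R)=4; free=4−4=0
SNF(R) diag = [4, 12, 36, 72] → torsion [4, 12, 36, 72]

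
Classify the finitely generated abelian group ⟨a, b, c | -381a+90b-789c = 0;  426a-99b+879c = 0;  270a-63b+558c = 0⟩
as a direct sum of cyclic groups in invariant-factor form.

Answer: M ≅ ℤ/3 ⊕ ℤ/9 ⊕ ℤ/9

Derivation:
rank_ℚ(R)=3; free=3−3=0
SNF(R) diag = [3, 9, 9] → torsion [3, 9, 9]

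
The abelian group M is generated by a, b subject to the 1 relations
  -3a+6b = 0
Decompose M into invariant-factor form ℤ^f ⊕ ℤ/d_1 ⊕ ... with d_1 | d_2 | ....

rank_ℚ(R)=1; free=2−1=1
SNF(R) diag = [3] → torsion [3]

Answer: M ≅ ℤ^1 ⊕ ℤ/3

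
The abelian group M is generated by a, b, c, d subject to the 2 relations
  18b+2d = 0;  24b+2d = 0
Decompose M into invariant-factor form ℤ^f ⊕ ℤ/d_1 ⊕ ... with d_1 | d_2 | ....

rank_ℚ(R)=2; free=4−2=2
SNF(R) diag = [2, 6] → torsion [2, 6]

Answer: M ≅ ℤ^2 ⊕ ℤ/2 ⊕ ℤ/6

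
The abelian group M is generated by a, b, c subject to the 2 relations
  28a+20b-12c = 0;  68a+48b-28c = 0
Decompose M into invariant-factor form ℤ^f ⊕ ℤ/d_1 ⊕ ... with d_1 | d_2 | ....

Answer: M ≅ ℤ^1 ⊕ ℤ/4 ⊕ ℤ/4

Derivation:
rank_ℚ(R)=2; free=3−2=1
SNF(R) diag = [4, 4] → torsion [4, 4]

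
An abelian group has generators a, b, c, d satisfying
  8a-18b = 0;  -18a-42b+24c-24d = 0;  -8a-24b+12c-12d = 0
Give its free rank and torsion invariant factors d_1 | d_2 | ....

rank_ℚ(R)=3; free=4−3=1
SNF(R) diag = [2, 6, 12] → torsion [2, 6, 12]

Answer: M ≅ ℤ^1 ⊕ ℤ/2 ⊕ ℤ/6 ⊕ ℤ/12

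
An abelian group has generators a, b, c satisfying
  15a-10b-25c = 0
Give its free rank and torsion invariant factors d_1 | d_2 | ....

Answer: M ≅ ℤ^2 ⊕ ℤ/5

Derivation:
rank_ℚ(R)=1; free=3−1=2
SNF(R) diag = [5] → torsion [5]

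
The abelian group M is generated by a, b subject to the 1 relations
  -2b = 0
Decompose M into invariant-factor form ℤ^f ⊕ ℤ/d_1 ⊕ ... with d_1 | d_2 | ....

Answer: M ≅ ℤ^1 ⊕ ℤ/2

Derivation:
rank_ℚ(R)=1; free=2−1=1
SNF(R) diag = [2] → torsion [2]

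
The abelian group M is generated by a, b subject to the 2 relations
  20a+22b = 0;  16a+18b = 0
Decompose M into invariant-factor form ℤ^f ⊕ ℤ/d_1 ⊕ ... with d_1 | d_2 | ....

Answer: M ≅ ℤ/2 ⊕ ℤ/4

Derivation:
rank_ℚ(R)=2; free=2−2=0
SNF(R) diag = [2, 4] → torsion [2, 4]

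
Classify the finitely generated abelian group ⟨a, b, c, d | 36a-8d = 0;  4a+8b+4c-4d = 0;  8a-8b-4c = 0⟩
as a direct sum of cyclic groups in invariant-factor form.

rank_ℚ(R)=3; free=4−3=1
SNF(R) diag = [4, 4, 12] → torsion [4, 4, 12]

Answer: M ≅ ℤ^1 ⊕ ℤ/4 ⊕ ℤ/4 ⊕ ℤ/12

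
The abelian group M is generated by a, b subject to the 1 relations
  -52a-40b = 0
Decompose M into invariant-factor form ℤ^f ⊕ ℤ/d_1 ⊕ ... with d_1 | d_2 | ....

Answer: M ≅ ℤ^1 ⊕ ℤ/4

Derivation:
rank_ℚ(R)=1; free=2−1=1
SNF(R) diag = [4] → torsion [4]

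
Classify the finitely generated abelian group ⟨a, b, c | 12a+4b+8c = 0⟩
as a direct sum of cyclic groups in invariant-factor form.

rank_ℚ(R)=1; free=3−1=2
SNF(R) diag = [4] → torsion [4]

Answer: M ≅ ℤ^2 ⊕ ℤ/4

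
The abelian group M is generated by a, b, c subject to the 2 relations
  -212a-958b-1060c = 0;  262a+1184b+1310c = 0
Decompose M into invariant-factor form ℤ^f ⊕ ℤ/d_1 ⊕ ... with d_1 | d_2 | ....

rank_ℚ(R)=2; free=3−2=1
SNF(R) diag = [2, 6] → torsion [2, 6]

Answer: M ≅ ℤ^1 ⊕ ℤ/2 ⊕ ℤ/6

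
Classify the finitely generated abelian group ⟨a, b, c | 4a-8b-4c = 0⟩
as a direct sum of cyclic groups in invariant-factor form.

rank_ℚ(R)=1; free=3−1=2
SNF(R) diag = [4] → torsion [4]

Answer: M ≅ ℤ^2 ⊕ ℤ/4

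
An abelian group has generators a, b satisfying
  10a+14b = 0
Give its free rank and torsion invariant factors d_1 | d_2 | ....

Answer: M ≅ ℤ^1 ⊕ ℤ/2

Derivation:
rank_ℚ(R)=1; free=2−1=1
SNF(R) diag = [2] → torsion [2]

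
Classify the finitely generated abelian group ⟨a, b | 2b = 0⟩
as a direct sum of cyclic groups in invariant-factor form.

rank_ℚ(R)=1; free=2−1=1
SNF(R) diag = [2] → torsion [2]

Answer: M ≅ ℤ^1 ⊕ ℤ/2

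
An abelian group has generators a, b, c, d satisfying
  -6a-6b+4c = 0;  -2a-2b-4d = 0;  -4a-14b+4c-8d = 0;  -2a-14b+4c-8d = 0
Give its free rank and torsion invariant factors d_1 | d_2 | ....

rank_ℚ(R)=4; free=4−4=0
SNF(R) diag = [2, 2, 4, 8] → torsion [2, 2, 4, 8]

Answer: M ≅ ℤ/2 ⊕ ℤ/2 ⊕ ℤ/4 ⊕ ℤ/8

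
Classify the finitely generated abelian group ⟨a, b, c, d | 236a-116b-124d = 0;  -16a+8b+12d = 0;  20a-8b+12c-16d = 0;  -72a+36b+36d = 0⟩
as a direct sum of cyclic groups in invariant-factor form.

Answer: M ≅ ℤ/4 ⊕ ℤ/4 ⊕ ℤ/12 ⊕ ℤ/36

Derivation:
rank_ℚ(R)=4; free=4−4=0
SNF(R) diag = [4, 4, 12, 36] → torsion [4, 4, 12, 36]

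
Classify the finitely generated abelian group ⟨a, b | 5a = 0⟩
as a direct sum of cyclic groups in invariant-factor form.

Answer: M ≅ ℤ^1 ⊕ ℤ/5

Derivation:
rank_ℚ(R)=1; free=2−1=1
SNF(R) diag = [5] → torsion [5]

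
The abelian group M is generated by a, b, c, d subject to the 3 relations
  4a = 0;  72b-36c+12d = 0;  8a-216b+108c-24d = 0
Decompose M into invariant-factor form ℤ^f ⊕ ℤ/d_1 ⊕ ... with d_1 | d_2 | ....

rank_ℚ(R)=3; free=4−3=1
SNF(R) diag = [4, 12, 36] → torsion [4, 12, 36]

Answer: M ≅ ℤ^1 ⊕ ℤ/4 ⊕ ℤ/12 ⊕ ℤ/36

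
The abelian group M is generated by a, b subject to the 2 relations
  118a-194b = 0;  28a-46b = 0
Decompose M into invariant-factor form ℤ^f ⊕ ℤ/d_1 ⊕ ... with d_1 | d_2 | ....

rank_ℚ(R)=2; free=2−2=0
SNF(R) diag = [2, 2] → torsion [2, 2]

Answer: M ≅ ℤ/2 ⊕ ℤ/2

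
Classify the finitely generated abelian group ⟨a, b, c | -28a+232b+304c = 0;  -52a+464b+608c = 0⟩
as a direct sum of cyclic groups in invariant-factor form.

rank_ℚ(R)=2; free=3−2=1
SNF(R) diag = [4, 8] → torsion [4, 8]

Answer: M ≅ ℤ^1 ⊕ ℤ/4 ⊕ ℤ/8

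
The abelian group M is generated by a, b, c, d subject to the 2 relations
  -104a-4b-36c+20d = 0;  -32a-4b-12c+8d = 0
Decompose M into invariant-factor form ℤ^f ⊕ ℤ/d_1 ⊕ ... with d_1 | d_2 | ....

Answer: M ≅ ℤ^2 ⊕ ℤ/4 ⊕ ℤ/12

Derivation:
rank_ℚ(R)=2; free=4−2=2
SNF(R) diag = [4, 12] → torsion [4, 12]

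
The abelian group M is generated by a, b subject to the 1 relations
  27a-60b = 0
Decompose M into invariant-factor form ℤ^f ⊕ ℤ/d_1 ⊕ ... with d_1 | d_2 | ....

Answer: M ≅ ℤ^1 ⊕ ℤ/3

Derivation:
rank_ℚ(R)=1; free=2−1=1
SNF(R) diag = [3] → torsion [3]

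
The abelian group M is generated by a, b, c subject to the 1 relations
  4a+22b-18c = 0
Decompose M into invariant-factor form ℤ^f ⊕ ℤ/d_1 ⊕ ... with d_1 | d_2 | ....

rank_ℚ(R)=1; free=3−1=2
SNF(R) diag = [2] → torsion [2]

Answer: M ≅ ℤ^2 ⊕ ℤ/2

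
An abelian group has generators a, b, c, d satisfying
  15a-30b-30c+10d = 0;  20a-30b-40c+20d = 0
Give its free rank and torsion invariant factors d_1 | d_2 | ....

Answer: M ≅ ℤ^2 ⊕ ℤ/5 ⊕ ℤ/10

Derivation:
rank_ℚ(R)=2; free=4−2=2
SNF(R) diag = [5, 10] → torsion [5, 10]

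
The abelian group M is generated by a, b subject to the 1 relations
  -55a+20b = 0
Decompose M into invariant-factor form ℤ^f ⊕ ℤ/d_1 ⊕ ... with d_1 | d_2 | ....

Answer: M ≅ ℤ^1 ⊕ ℤ/5

Derivation:
rank_ℚ(R)=1; free=2−1=1
SNF(R) diag = [5] → torsion [5]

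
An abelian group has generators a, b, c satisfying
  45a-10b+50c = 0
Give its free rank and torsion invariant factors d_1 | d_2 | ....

rank_ℚ(R)=1; free=3−1=2
SNF(R) diag = [5] → torsion [5]

Answer: M ≅ ℤ^2 ⊕ ℤ/5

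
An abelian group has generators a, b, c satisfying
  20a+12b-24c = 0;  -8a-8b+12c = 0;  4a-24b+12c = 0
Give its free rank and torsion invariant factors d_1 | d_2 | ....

rank_ℚ(R)=3; free=3−3=0
SNF(R) diag = [4, 4, 12] → torsion [4, 4, 12]

Answer: M ≅ ℤ/4 ⊕ ℤ/4 ⊕ ℤ/12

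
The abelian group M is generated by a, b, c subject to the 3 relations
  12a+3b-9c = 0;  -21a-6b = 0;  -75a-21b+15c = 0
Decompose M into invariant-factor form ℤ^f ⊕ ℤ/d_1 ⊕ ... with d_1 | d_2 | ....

rank_ℚ(R)=3; free=3−3=0
SNF(R) diag = [3, 3, 6] → torsion [3, 3, 6]

Answer: M ≅ ℤ/3 ⊕ ℤ/3 ⊕ ℤ/6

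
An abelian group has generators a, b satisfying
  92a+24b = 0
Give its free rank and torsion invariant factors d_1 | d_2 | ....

rank_ℚ(R)=1; free=2−1=1
SNF(R) diag = [4] → torsion [4]

Answer: M ≅ ℤ^1 ⊕ ℤ/4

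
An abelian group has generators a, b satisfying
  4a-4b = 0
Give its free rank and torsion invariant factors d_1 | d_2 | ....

Answer: M ≅ ℤ^1 ⊕ ℤ/4

Derivation:
rank_ℚ(R)=1; free=2−1=1
SNF(R) diag = [4] → torsion [4]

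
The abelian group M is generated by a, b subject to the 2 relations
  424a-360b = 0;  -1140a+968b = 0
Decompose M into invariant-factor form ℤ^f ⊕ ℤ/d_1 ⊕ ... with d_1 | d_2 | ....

rank_ℚ(R)=2; free=2−2=0
SNF(R) diag = [4, 8] → torsion [4, 8]

Answer: M ≅ ℤ/4 ⊕ ℤ/8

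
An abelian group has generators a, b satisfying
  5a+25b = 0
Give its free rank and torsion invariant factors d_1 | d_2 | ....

Answer: M ≅ ℤ^1 ⊕ ℤ/5

Derivation:
rank_ℚ(R)=1; free=2−1=1
SNF(R) diag = [5] → torsion [5]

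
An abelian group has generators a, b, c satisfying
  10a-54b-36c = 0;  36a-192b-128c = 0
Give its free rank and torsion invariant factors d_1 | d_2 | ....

Answer: M ≅ ℤ^1 ⊕ ℤ/2 ⊕ ℤ/4

Derivation:
rank_ℚ(R)=2; free=3−2=1
SNF(R) diag = [2, 4] → torsion [2, 4]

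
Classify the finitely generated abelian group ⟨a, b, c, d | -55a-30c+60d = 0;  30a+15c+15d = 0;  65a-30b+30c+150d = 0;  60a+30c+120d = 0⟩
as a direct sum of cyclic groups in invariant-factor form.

rank_ℚ(R)=4; free=4−4=0
SNF(R) diag = [5, 15, 30, 90] → torsion [5, 15, 30, 90]

Answer: M ≅ ℤ/5 ⊕ ℤ/15 ⊕ ℤ/30 ⊕ ℤ/90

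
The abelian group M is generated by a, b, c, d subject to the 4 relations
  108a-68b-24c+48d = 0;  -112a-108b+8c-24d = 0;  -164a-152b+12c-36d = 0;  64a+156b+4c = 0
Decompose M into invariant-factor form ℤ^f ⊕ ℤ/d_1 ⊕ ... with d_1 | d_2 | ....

Answer: M ≅ ℤ/4 ⊕ ℤ/4 ⊕ ℤ/4 ⊕ ℤ/12

Derivation:
rank_ℚ(R)=4; free=4−4=0
SNF(R) diag = [4, 4, 4, 12] → torsion [4, 4, 4, 12]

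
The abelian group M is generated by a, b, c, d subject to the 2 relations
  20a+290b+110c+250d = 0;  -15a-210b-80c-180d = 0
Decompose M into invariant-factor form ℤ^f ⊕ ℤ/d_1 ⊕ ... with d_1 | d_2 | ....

Answer: M ≅ ℤ^2 ⊕ ℤ/5 ⊕ ℤ/10

Derivation:
rank_ℚ(R)=2; free=4−2=2
SNF(R) diag = [5, 10] → torsion [5, 10]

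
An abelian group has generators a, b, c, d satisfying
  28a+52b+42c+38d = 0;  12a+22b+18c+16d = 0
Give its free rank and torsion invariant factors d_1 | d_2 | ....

rank_ℚ(R)=2; free=4−2=2
SNF(R) diag = [2, 2] → torsion [2, 2]

Answer: M ≅ ℤ^2 ⊕ ℤ/2 ⊕ ℤ/2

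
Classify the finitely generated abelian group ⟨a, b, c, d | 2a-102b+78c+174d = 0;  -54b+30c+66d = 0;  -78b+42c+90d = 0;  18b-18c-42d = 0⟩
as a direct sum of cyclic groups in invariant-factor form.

rank_ℚ(R)=4; free=4−4=0
SNF(R) diag = [2, 6, 12, 12] → torsion [2, 6, 12, 12]

Answer: M ≅ ℤ/2 ⊕ ℤ/6 ⊕ ℤ/12 ⊕ ℤ/12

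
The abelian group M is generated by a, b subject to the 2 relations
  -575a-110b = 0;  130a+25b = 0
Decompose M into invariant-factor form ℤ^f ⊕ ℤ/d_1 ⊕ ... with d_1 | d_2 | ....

rank_ℚ(R)=2; free=2−2=0
SNF(R) diag = [5, 15] → torsion [5, 15]

Answer: M ≅ ℤ/5 ⊕ ℤ/15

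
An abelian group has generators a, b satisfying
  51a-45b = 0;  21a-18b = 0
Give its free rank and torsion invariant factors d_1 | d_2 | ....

rank_ℚ(R)=2; free=2−2=0
SNF(R) diag = [3, 9] → torsion [3, 9]

Answer: M ≅ ℤ/3 ⊕ ℤ/9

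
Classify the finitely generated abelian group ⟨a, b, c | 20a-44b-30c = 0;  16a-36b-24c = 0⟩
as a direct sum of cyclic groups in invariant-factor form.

Answer: M ≅ ℤ^1 ⊕ ℤ/2 ⊕ ℤ/4

Derivation:
rank_ℚ(R)=2; free=3−2=1
SNF(R) diag = [2, 4] → torsion [2, 4]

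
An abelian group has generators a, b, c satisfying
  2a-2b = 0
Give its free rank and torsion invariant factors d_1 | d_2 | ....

rank_ℚ(R)=1; free=3−1=2
SNF(R) diag = [2] → torsion [2]

Answer: M ≅ ℤ^2 ⊕ ℤ/2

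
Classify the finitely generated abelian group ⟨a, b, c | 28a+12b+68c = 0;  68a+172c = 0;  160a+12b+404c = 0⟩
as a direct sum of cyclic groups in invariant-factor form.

Answer: M ≅ ℤ/4 ⊕ ℤ/12 ⊕ ℤ/36

Derivation:
rank_ℚ(R)=3; free=3−3=0
SNF(R) diag = [4, 12, 36] → torsion [4, 12, 36]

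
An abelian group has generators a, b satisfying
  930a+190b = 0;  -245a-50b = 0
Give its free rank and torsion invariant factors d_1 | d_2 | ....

Answer: M ≅ ℤ/5 ⊕ ℤ/10

Derivation:
rank_ℚ(R)=2; free=2−2=0
SNF(R) diag = [5, 10] → torsion [5, 10]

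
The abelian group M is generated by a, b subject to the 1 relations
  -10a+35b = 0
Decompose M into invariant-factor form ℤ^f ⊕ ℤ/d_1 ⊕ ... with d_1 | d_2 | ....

rank_ℚ(R)=1; free=2−1=1
SNF(R) diag = [5] → torsion [5]

Answer: M ≅ ℤ^1 ⊕ ℤ/5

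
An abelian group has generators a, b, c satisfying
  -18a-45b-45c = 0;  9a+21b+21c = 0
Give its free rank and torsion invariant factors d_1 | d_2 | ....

rank_ℚ(R)=2; free=3−2=1
SNF(R) diag = [3, 9] → torsion [3, 9]

Answer: M ≅ ℤ^1 ⊕ ℤ/3 ⊕ ℤ/9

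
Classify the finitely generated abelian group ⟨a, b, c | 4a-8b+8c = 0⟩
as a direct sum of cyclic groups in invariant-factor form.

Answer: M ≅ ℤ^2 ⊕ ℤ/4

Derivation:
rank_ℚ(R)=1; free=3−1=2
SNF(R) diag = [4] → torsion [4]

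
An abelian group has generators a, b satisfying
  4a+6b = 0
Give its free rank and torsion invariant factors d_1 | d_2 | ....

rank_ℚ(R)=1; free=2−1=1
SNF(R) diag = [2] → torsion [2]

Answer: M ≅ ℤ^1 ⊕ ℤ/2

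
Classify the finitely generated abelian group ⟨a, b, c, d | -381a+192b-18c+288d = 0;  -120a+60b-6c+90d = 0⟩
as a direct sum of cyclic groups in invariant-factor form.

rank_ℚ(R)=2; free=4−2=2
SNF(R) diag = [3, 6] → torsion [3, 6]

Answer: M ≅ ℤ^2 ⊕ ℤ/3 ⊕ ℤ/6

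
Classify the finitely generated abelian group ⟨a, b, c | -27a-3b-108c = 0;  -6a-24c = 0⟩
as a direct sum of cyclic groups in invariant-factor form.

Answer: M ≅ ℤ^1 ⊕ ℤ/3 ⊕ ℤ/6

Derivation:
rank_ℚ(R)=2; free=3−2=1
SNF(R) diag = [3, 6] → torsion [3, 6]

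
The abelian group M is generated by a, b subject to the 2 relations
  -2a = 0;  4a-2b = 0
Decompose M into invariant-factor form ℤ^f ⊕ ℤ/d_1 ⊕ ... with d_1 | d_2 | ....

rank_ℚ(R)=2; free=2−2=0
SNF(R) diag = [2, 2] → torsion [2, 2]

Answer: M ≅ ℤ/2 ⊕ ℤ/2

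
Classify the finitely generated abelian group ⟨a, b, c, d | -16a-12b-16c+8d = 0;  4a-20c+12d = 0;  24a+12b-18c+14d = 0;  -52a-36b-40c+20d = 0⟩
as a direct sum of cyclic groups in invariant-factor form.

rank_ℚ(R)=4; free=4−4=0
SNF(R) diag = [2, 4, 12, 12] → torsion [2, 4, 12, 12]

Answer: M ≅ ℤ/2 ⊕ ℤ/4 ⊕ ℤ/12 ⊕ ℤ/12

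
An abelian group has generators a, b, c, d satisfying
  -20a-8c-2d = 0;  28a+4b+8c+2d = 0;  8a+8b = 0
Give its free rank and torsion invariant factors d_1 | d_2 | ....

rank_ℚ(R)=3; free=4−3=1
SNF(R) diag = [2, 4, 8] → torsion [2, 4, 8]

Answer: M ≅ ℤ^1 ⊕ ℤ/2 ⊕ ℤ/4 ⊕ ℤ/8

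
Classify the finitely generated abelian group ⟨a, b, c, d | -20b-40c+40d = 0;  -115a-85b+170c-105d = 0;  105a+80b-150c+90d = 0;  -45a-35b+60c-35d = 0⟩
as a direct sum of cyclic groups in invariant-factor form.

Answer: M ≅ ℤ/5 ⊕ ℤ/5 ⊕ ℤ/10 ⊕ ℤ/20

Derivation:
rank_ℚ(R)=4; free=4−4=0
SNF(R) diag = [5, 5, 10, 20] → torsion [5, 5, 10, 20]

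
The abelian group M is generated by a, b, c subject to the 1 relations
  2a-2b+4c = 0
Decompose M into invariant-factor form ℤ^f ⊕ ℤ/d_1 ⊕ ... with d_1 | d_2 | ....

Answer: M ≅ ℤ^2 ⊕ ℤ/2

Derivation:
rank_ℚ(R)=1; free=3−1=2
SNF(R) diag = [2] → torsion [2]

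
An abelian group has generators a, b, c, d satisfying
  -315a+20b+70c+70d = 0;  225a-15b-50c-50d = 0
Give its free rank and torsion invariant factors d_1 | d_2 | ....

Answer: M ≅ ℤ^2 ⊕ ℤ/5 ⊕ ℤ/5

Derivation:
rank_ℚ(R)=2; free=4−2=2
SNF(R) diag = [5, 5] → torsion [5, 5]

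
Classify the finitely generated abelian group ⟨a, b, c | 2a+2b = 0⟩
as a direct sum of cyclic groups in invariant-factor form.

rank_ℚ(R)=1; free=3−1=2
SNF(R) diag = [2] → torsion [2]

Answer: M ≅ ℤ^2 ⊕ ℤ/2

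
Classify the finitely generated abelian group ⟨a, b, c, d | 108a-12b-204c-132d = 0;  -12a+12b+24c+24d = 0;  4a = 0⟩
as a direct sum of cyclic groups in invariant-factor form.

rank_ℚ(R)=3; free=4−3=1
SNF(R) diag = [4, 12, 36] → torsion [4, 12, 36]

Answer: M ≅ ℤ^1 ⊕ ℤ/4 ⊕ ℤ/12 ⊕ ℤ/36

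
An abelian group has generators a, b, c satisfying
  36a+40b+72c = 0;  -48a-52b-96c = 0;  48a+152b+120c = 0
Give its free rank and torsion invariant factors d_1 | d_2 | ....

rank_ℚ(R)=3; free=3−3=0
SNF(R) diag = [4, 12, 24] → torsion [4, 12, 24]

Answer: M ≅ ℤ/4 ⊕ ℤ/12 ⊕ ℤ/24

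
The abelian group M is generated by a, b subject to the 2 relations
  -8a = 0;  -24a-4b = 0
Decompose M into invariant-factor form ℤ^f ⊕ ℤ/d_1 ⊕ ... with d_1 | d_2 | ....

rank_ℚ(R)=2; free=2−2=0
SNF(R) diag = [4, 8] → torsion [4, 8]

Answer: M ≅ ℤ/4 ⊕ ℤ/8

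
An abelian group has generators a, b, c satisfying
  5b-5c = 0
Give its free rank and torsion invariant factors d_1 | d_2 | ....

rank_ℚ(R)=1; free=3−1=2
SNF(R) diag = [5] → torsion [5]

Answer: M ≅ ℤ^2 ⊕ ℤ/5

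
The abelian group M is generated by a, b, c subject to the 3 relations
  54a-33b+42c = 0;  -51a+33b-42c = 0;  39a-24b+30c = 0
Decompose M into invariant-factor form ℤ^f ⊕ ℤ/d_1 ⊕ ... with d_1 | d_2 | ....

Answer: M ≅ ℤ/3 ⊕ ℤ/3 ⊕ ℤ/6

Derivation:
rank_ℚ(R)=3; free=3−3=0
SNF(R) diag = [3, 3, 6] → torsion [3, 3, 6]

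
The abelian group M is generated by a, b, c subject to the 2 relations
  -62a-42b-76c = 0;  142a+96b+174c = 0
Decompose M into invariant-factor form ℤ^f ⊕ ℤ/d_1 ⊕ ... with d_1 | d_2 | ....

rank_ℚ(R)=2; free=3−2=1
SNF(R) diag = [2, 2] → torsion [2, 2]

Answer: M ≅ ℤ^1 ⊕ ℤ/2 ⊕ ℤ/2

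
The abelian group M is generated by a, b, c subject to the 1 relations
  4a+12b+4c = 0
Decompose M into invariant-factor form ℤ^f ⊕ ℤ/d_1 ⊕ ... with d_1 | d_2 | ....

rank_ℚ(R)=1; free=3−1=2
SNF(R) diag = [4] → torsion [4]

Answer: M ≅ ℤ^2 ⊕ ℤ/4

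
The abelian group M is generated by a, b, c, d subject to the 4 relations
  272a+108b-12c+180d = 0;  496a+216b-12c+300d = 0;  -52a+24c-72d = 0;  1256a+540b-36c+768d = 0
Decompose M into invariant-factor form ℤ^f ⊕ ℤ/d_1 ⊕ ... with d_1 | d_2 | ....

Answer: M ≅ ℤ/4 ⊕ ℤ/12 ⊕ ℤ/36 ⊕ ℤ/108

Derivation:
rank_ℚ(R)=4; free=4−4=0
SNF(R) diag = [4, 12, 36, 108] → torsion [4, 12, 36, 108]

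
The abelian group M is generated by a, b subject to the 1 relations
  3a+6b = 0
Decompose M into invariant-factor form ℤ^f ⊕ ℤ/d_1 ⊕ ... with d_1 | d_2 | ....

Answer: M ≅ ℤ^1 ⊕ ℤ/3

Derivation:
rank_ℚ(R)=1; free=2−1=1
SNF(R) diag = [3] → torsion [3]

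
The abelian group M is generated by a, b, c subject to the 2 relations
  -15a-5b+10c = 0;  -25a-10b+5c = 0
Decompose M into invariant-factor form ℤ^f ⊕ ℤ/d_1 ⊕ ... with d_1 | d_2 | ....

rank_ℚ(R)=2; free=3−2=1
SNF(R) diag = [5, 5] → torsion [5, 5]

Answer: M ≅ ℤ^1 ⊕ ℤ/5 ⊕ ℤ/5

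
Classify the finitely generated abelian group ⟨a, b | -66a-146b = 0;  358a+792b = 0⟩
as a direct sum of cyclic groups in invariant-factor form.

Answer: M ≅ ℤ/2 ⊕ ℤ/2

Derivation:
rank_ℚ(R)=2; free=2−2=0
SNF(R) diag = [2, 2] → torsion [2, 2]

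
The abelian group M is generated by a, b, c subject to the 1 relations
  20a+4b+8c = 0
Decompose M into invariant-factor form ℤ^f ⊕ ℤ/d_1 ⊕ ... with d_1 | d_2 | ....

rank_ℚ(R)=1; free=3−1=2
SNF(R) diag = [4] → torsion [4]

Answer: M ≅ ℤ^2 ⊕ ℤ/4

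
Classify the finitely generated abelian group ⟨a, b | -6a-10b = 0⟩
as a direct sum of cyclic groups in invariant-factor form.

rank_ℚ(R)=1; free=2−1=1
SNF(R) diag = [2] → torsion [2]

Answer: M ≅ ℤ^1 ⊕ ℤ/2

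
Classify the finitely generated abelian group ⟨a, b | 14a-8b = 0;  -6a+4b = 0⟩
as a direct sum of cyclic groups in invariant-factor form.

rank_ℚ(R)=2; free=2−2=0
SNF(R) diag = [2, 4] → torsion [2, 4]

Answer: M ≅ ℤ/2 ⊕ ℤ/4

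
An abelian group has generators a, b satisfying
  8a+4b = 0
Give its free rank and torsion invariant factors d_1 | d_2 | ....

Answer: M ≅ ℤ^1 ⊕ ℤ/4

Derivation:
rank_ℚ(R)=1; free=2−1=1
SNF(R) diag = [4] → torsion [4]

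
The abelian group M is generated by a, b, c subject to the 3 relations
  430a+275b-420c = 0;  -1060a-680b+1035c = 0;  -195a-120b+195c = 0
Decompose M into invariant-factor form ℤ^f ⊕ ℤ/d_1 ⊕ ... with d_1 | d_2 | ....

rank_ℚ(R)=3; free=3−3=0
SNF(R) diag = [5, 15, 45] → torsion [5, 15, 45]

Answer: M ≅ ℤ/5 ⊕ ℤ/15 ⊕ ℤ/45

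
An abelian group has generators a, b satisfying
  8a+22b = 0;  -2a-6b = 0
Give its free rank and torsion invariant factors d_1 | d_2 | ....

Answer: M ≅ ℤ/2 ⊕ ℤ/2

Derivation:
rank_ℚ(R)=2; free=2−2=0
SNF(R) diag = [2, 2] → torsion [2, 2]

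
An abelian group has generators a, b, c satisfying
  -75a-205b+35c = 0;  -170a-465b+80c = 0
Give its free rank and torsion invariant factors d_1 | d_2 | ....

Answer: M ≅ ℤ^1 ⊕ ℤ/5 ⊕ ℤ/5

Derivation:
rank_ℚ(R)=2; free=3−2=1
SNF(R) diag = [5, 5] → torsion [5, 5]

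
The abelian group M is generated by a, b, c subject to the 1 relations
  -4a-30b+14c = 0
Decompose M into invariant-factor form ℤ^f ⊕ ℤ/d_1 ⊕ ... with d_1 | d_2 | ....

rank_ℚ(R)=1; free=3−1=2
SNF(R) diag = [2] → torsion [2]

Answer: M ≅ ℤ^2 ⊕ ℤ/2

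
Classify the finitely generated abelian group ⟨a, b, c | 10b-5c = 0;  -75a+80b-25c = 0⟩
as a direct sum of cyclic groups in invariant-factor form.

rank_ℚ(R)=2; free=3−2=1
SNF(R) diag = [5, 15] → torsion [5, 15]

Answer: M ≅ ℤ^1 ⊕ ℤ/5 ⊕ ℤ/15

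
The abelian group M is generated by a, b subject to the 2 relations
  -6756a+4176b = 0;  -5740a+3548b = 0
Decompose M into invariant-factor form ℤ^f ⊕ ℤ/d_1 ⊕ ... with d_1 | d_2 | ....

Answer: M ≅ ℤ/4 ⊕ ℤ/12

Derivation:
rank_ℚ(R)=2; free=2−2=0
SNF(R) diag = [4, 12] → torsion [4, 12]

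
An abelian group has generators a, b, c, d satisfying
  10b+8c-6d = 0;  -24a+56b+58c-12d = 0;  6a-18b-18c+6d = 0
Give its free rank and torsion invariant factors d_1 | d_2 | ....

Answer: M ≅ ℤ^1 ⊕ ℤ/2 ⊕ ℤ/6 ⊕ ℤ/6

Derivation:
rank_ℚ(R)=3; free=4−3=1
SNF(R) diag = [2, 6, 6] → torsion [2, 6, 6]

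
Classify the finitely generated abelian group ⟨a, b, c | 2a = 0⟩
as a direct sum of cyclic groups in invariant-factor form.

rank_ℚ(R)=1; free=3−1=2
SNF(R) diag = [2] → torsion [2]

Answer: M ≅ ℤ^2 ⊕ ℤ/2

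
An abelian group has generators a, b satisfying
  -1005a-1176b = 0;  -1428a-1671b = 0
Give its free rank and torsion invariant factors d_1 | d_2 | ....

Answer: M ≅ ℤ/3 ⊕ ℤ/9

Derivation:
rank_ℚ(R)=2; free=2−2=0
SNF(R) diag = [3, 9] → torsion [3, 9]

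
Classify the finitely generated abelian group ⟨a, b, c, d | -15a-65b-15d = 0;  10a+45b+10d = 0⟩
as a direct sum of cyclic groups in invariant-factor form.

Answer: M ≅ ℤ^2 ⊕ ℤ/5 ⊕ ℤ/5

Derivation:
rank_ℚ(R)=2; free=4−2=2
SNF(R) diag = [5, 5] → torsion [5, 5]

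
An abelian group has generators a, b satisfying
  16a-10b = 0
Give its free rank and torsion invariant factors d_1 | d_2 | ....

Answer: M ≅ ℤ^1 ⊕ ℤ/2

Derivation:
rank_ℚ(R)=1; free=2−1=1
SNF(R) diag = [2] → torsion [2]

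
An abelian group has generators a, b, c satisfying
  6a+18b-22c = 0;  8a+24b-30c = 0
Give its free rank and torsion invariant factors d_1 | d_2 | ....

Answer: M ≅ ℤ^1 ⊕ ℤ/2 ⊕ ℤ/2

Derivation:
rank_ℚ(R)=2; free=3−2=1
SNF(R) diag = [2, 2] → torsion [2, 2]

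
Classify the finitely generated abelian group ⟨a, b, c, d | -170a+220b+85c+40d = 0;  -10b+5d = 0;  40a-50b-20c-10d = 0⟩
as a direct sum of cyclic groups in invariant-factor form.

Answer: M ≅ ℤ^1 ⊕ ℤ/5 ⊕ ℤ/5 ⊕ ℤ/10

Derivation:
rank_ℚ(R)=3; free=4−3=1
SNF(R) diag = [5, 5, 10] → torsion [5, 5, 10]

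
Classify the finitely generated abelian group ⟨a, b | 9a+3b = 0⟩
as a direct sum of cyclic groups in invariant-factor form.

Answer: M ≅ ℤ^1 ⊕ ℤ/3

Derivation:
rank_ℚ(R)=1; free=2−1=1
SNF(R) diag = [3] → torsion [3]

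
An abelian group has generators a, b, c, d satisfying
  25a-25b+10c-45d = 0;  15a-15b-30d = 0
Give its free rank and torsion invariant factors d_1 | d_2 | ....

rank_ℚ(R)=2; free=4−2=2
SNF(R) diag = [5, 15] → torsion [5, 15]

Answer: M ≅ ℤ^2 ⊕ ℤ/5 ⊕ ℤ/15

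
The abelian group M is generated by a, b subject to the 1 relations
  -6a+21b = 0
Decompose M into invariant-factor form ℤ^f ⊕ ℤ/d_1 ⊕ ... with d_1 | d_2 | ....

rank_ℚ(R)=1; free=2−1=1
SNF(R) diag = [3] → torsion [3]

Answer: M ≅ ℤ^1 ⊕ ℤ/3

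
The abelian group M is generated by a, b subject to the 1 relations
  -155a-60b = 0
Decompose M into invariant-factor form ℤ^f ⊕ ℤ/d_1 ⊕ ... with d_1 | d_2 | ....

rank_ℚ(R)=1; free=2−1=1
SNF(R) diag = [5] → torsion [5]

Answer: M ≅ ℤ^1 ⊕ ℤ/5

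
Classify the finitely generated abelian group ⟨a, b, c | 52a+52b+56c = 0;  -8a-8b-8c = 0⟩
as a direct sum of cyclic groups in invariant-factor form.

Answer: M ≅ ℤ^1 ⊕ ℤ/4 ⊕ ℤ/8

Derivation:
rank_ℚ(R)=2; free=3−2=1
SNF(R) diag = [4, 8] → torsion [4, 8]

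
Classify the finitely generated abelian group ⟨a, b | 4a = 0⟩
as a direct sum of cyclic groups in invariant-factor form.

Answer: M ≅ ℤ^1 ⊕ ℤ/4

Derivation:
rank_ℚ(R)=1; free=2−1=1
SNF(R) diag = [4] → torsion [4]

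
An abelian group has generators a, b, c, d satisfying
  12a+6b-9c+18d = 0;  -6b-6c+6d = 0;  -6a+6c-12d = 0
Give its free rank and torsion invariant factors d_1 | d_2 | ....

rank_ℚ(R)=3; free=4−3=1
SNF(R) diag = [3, 6, 6] → torsion [3, 6, 6]

Answer: M ≅ ℤ^1 ⊕ ℤ/3 ⊕ ℤ/6 ⊕ ℤ/6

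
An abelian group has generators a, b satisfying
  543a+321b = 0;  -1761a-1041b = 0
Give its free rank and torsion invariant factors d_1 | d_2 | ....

rank_ℚ(R)=2; free=2−2=0
SNF(R) diag = [3, 6] → torsion [3, 6]

Answer: M ≅ ℤ/3 ⊕ ℤ/6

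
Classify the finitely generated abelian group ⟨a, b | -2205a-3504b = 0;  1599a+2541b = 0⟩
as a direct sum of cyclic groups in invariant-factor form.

rank_ℚ(R)=2; free=2−2=0
SNF(R) diag = [3, 3] → torsion [3, 3]

Answer: M ≅ ℤ/3 ⊕ ℤ/3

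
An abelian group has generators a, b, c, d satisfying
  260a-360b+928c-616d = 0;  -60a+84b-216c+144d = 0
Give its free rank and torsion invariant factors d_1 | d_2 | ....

rank_ℚ(R)=2; free=4−2=2
SNF(R) diag = [4, 12] → torsion [4, 12]

Answer: M ≅ ℤ^2 ⊕ ℤ/4 ⊕ ℤ/12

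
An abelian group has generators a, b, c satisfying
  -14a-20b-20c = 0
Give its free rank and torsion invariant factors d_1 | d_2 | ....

Answer: M ≅ ℤ^2 ⊕ ℤ/2

Derivation:
rank_ℚ(R)=1; free=3−1=2
SNF(R) diag = [2] → torsion [2]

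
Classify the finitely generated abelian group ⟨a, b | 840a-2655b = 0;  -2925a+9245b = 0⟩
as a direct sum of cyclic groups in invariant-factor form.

Answer: M ≅ ℤ/5 ⊕ ℤ/15

Derivation:
rank_ℚ(R)=2; free=2−2=0
SNF(R) diag = [5, 15] → torsion [5, 15]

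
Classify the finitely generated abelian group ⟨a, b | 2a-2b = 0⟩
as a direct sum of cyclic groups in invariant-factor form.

rank_ℚ(R)=1; free=2−1=1
SNF(R) diag = [2] → torsion [2]

Answer: M ≅ ℤ^1 ⊕ ℤ/2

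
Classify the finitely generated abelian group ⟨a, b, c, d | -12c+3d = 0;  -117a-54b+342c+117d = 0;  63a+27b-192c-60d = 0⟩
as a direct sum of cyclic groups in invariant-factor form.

Answer: M ≅ ℤ^1 ⊕ ℤ/3 ⊕ ℤ/9 ⊕ ℤ/27

Derivation:
rank_ℚ(R)=3; free=4−3=1
SNF(R) diag = [3, 9, 27] → torsion [3, 9, 27]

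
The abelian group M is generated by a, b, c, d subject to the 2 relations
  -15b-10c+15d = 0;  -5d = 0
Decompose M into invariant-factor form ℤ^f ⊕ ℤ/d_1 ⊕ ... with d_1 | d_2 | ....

rank_ℚ(R)=2; free=4−2=2
SNF(R) diag = [5, 5] → torsion [5, 5]

Answer: M ≅ ℤ^2 ⊕ ℤ/5 ⊕ ℤ/5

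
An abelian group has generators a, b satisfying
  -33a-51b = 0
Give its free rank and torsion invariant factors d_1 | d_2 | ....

Answer: M ≅ ℤ^1 ⊕ ℤ/3

Derivation:
rank_ℚ(R)=1; free=2−1=1
SNF(R) diag = [3] → torsion [3]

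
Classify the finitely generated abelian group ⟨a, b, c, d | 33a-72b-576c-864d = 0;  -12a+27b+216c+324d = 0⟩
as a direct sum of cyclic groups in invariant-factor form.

rank_ℚ(R)=2; free=4−2=2
SNF(R) diag = [3, 9] → torsion [3, 9]

Answer: M ≅ ℤ^2 ⊕ ℤ/3 ⊕ ℤ/9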